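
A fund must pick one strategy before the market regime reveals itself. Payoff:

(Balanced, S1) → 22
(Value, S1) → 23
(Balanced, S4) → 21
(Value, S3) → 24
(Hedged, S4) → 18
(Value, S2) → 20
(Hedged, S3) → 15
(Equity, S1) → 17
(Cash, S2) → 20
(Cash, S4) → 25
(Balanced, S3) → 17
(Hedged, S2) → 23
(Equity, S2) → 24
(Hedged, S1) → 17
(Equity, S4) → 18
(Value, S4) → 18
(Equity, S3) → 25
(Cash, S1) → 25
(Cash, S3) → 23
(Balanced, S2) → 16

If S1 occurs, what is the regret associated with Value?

2

Best payoff under S1 is 25.
Regret = 25 − 23 = 2.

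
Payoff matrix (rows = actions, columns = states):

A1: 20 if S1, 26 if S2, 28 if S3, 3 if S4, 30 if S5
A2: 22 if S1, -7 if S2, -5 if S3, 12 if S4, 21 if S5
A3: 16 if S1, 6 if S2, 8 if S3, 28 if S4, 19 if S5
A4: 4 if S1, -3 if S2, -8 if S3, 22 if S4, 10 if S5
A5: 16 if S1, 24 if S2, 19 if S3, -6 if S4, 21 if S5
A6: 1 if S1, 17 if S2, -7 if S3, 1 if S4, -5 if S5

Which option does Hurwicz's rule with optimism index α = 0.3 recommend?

A1: 0.3·30 + 0.7·3 = 11.1
A2: 0.3·22 + 0.7·(-7) = 1.7
A3: 0.3·28 + 0.7·6 = 12.6
A4: 0.3·22 + 0.7·(-8) = 1
A5: 0.3·24 + 0.7·(-6) = 3
A6: 0.3·17 + 0.7·(-7) = 0.2
Highest Hurwicz score = 12.6 → A3.

A3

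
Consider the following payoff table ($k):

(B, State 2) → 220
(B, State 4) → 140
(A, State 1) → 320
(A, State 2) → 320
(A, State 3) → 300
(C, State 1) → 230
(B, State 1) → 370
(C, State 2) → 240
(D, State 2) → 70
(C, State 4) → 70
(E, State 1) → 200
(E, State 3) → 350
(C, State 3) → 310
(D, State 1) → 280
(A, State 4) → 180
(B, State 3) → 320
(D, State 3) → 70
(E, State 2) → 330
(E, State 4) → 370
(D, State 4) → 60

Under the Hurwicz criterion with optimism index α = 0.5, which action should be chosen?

E

A: 0.5·320 + 0.5·180 = 250
B: 0.5·370 + 0.5·140 = 255
C: 0.5·310 + 0.5·70 = 190
D: 0.5·280 + 0.5·60 = 170
E: 0.5·370 + 0.5·200 = 285
Highest Hurwicz score = 285 → E.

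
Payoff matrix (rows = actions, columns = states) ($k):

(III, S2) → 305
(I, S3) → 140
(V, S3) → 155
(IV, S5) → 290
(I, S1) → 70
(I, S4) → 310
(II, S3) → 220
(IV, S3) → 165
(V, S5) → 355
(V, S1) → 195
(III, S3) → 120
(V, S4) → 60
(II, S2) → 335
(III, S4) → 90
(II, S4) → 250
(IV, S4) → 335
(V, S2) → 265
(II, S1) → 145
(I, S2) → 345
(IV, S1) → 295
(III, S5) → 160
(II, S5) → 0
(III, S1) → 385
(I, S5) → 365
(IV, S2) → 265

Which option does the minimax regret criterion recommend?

IV

Column bests: S1=385, S2=345, S3=220, S4=335, S5=365.
I regrets: 315, 0, 80, 25, 0 → max 315
II regrets: 240, 10, 0, 85, 365 → max 365
III regrets: 0, 40, 100, 245, 205 → max 245
IV regrets: 90, 80, 55, 0, 75 → max 90
V regrets: 190, 80, 65, 275, 10 → max 275
Smallest max regret = 90 → IV.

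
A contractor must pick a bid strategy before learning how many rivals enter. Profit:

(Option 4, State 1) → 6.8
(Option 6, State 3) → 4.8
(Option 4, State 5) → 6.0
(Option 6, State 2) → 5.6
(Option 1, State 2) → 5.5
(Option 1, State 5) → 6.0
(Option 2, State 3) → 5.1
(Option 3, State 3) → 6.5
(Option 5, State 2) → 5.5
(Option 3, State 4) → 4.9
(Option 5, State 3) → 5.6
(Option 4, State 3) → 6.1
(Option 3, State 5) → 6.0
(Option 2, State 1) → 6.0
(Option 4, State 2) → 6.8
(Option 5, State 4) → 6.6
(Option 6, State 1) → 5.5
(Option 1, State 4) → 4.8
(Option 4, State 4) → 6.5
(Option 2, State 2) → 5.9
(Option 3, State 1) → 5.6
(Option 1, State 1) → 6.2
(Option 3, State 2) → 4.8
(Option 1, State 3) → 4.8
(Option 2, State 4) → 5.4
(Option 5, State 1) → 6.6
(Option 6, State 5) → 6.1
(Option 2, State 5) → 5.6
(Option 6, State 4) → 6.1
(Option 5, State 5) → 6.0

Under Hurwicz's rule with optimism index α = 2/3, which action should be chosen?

Option 1: 2/3·6.2 + 1/3·4.8 = 86/15
Option 2: 2/3·6.0 + 1/3·5.1 = 5.7
Option 3: 2/3·6.5 + 1/3·4.8 = 89/15
Option 4: 2/3·6.8 + 1/3·6.0 = 98/15
Option 5: 2/3·6.6 + 1/3·5.5 = 187/30
Option 6: 2/3·6.1 + 1/3·4.8 = 17/3
Highest Hurwicz score = 98/15 → Option 4.

Option 4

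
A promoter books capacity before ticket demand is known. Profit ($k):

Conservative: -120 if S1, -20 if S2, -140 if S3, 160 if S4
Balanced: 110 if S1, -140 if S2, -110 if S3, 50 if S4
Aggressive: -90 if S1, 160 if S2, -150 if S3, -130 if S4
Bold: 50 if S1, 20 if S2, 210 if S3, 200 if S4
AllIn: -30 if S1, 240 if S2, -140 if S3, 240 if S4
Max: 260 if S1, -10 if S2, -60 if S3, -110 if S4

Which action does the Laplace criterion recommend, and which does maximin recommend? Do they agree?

Row averages: Conservative=-30, Balanced=-22.5, Aggressive=-52.5, Bold=120, AllIn=77.5, Max=20
Highest average = 120 → Bold.
Row minima: Conservative=-140, Balanced=-140, Aggressive=-150, Bold=20, AllIn=-140, Max=-110
Best worst-case = 20 → Bold.

laplace → Bold; maximin → Bold (agree)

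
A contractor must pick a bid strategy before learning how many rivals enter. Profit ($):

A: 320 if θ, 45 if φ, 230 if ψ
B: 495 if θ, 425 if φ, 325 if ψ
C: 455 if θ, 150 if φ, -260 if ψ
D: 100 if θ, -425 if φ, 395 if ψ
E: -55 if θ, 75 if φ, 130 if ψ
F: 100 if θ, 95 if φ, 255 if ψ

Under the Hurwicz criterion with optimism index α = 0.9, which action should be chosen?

A: 0.9·320 + 0.1·45 = 292.5
B: 0.9·495 + 0.1·325 = 478
C: 0.9·455 + 0.1·(-260) = 383.5
D: 0.9·395 + 0.1·(-425) = 313
E: 0.9·130 + 0.1·(-55) = 111.5
F: 0.9·255 + 0.1·95 = 239
Highest Hurwicz score = 478 → B.

B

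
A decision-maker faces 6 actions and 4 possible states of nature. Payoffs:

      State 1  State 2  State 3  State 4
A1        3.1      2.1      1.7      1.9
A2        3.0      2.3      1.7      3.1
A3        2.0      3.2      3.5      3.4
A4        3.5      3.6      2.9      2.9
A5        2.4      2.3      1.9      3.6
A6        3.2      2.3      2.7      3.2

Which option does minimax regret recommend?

A4

Column bests: State 1=3.5, State 2=3.6, State 3=3.5, State 4=3.6.
A1 regrets: 0.4, 1.5, 1.8, 1.7 → max 1.8
A2 regrets: 0.5, 1.3, 1.8, 0.5 → max 1.8
A3 regrets: 1.5, 0.4, 0.0, 0.2 → max 1.5
A4 regrets: 0.0, 0.0, 0.6, 0.7 → max 0.7
A5 regrets: 1.1, 1.3, 1.6, 0.0 → max 1.6
A6 regrets: 0.3, 1.3, 0.8, 0.4 → max 1.3
Smallest max regret = 0.7 → A4.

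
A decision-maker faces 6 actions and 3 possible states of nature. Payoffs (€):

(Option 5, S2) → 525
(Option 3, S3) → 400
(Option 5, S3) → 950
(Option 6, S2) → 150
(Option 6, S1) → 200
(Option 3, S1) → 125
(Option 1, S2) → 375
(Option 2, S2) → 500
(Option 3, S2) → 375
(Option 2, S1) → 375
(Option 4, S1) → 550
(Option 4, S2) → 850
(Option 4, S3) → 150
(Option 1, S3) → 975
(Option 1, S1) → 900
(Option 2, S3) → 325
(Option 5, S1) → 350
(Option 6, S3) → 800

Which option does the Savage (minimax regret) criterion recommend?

Column bests: S1=900, S2=850, S3=975.
Option 1 regrets: 0, 475, 0 → max 475
Option 2 regrets: 525, 350, 650 → max 650
Option 3 regrets: 775, 475, 575 → max 775
Option 4 regrets: 350, 0, 825 → max 825
Option 5 regrets: 550, 325, 25 → max 550
Option 6 regrets: 700, 700, 175 → max 700
Smallest max regret = 475 → Option 1.

Option 1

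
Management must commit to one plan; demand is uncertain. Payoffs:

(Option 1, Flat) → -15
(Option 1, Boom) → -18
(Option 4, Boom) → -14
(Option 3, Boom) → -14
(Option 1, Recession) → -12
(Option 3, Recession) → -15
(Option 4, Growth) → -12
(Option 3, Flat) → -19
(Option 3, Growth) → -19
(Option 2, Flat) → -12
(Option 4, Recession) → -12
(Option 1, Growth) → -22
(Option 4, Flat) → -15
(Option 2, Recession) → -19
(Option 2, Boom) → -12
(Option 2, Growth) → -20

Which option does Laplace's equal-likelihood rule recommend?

Row averages: Option 1=-16.75, Option 2=-15.75, Option 3=-16.75, Option 4=-13.25
Highest average = -13.25 → Option 4.

Option 4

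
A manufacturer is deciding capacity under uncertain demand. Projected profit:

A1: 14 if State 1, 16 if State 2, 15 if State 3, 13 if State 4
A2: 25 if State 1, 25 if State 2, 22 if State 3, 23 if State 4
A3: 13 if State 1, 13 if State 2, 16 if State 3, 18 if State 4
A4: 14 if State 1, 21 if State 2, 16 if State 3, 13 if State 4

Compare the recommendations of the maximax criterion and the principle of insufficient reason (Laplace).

Row maxima: A1=16, A2=25, A3=18, A4=21
Best best-case = 25 → A2.
Row averages: A1=14.5, A2=23.75, A3=15, A4=16
Highest average = 23.75 → A2.

maximax → A2; laplace → A2 (agree)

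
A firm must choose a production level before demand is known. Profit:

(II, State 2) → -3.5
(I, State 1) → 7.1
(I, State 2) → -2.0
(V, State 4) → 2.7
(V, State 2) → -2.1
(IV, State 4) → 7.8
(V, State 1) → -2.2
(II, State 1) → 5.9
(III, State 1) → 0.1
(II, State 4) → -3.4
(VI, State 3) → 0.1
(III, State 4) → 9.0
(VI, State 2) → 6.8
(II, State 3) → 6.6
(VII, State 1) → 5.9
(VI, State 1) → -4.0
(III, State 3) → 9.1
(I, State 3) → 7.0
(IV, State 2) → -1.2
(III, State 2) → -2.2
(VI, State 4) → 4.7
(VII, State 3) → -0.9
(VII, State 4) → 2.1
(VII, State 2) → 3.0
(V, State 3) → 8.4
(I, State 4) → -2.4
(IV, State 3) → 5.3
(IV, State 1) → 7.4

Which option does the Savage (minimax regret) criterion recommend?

IV

Column bests: State 1=7.4, State 2=6.8, State 3=9.1, State 4=9.0.
I regrets: 0.3, 8.8, 2.1, 11.4 → max 11.4
II regrets: 1.5, 10.3, 2.5, 12.4 → max 12.4
III regrets: 7.3, 9.0, 0.0, 0.0 → max 9.0
IV regrets: 0.0, 8.0, 3.8, 1.2 → max 8.0
V regrets: 9.6, 8.9, 0.7, 6.3 → max 9.6
VI regrets: 11.4, 0.0, 9.0, 4.3 → max 11.4
VII regrets: 1.5, 3.8, 10.0, 6.9 → max 10.0
Smallest max regret = 8.0 → IV.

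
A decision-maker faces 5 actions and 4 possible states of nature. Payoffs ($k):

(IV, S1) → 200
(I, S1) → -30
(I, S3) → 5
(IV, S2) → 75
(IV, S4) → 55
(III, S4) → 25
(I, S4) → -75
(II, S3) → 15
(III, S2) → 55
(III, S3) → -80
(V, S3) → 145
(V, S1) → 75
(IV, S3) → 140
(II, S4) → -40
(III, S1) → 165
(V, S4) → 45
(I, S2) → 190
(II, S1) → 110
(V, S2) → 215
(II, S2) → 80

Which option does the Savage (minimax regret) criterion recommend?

Column bests: S1=200, S2=215, S3=145, S4=55.
I regrets: 230, 25, 140, 130 → max 230
II regrets: 90, 135, 130, 95 → max 135
III regrets: 35, 160, 225, 30 → max 225
IV regrets: 0, 140, 5, 0 → max 140
V regrets: 125, 0, 0, 10 → max 125
Smallest max regret = 125 → V.

V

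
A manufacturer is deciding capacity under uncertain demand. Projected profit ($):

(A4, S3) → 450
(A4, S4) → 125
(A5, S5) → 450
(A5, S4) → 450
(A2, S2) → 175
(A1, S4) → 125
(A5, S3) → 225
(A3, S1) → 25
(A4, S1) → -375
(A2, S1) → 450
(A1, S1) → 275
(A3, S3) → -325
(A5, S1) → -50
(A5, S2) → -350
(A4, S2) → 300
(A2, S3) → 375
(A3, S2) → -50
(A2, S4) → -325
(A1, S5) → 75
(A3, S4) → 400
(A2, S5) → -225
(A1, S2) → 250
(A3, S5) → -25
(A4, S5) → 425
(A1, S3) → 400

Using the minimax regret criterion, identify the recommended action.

A1

Column bests: S1=450, S2=300, S3=450, S4=450, S5=450.
A1 regrets: 175, 50, 50, 325, 375 → max 375
A2 regrets: 0, 125, 75, 775, 675 → max 775
A3 regrets: 425, 350, 775, 50, 475 → max 775
A4 regrets: 825, 0, 0, 325, 25 → max 825
A5 regrets: 500, 650, 225, 0, 0 → max 650
Smallest max regret = 375 → A1.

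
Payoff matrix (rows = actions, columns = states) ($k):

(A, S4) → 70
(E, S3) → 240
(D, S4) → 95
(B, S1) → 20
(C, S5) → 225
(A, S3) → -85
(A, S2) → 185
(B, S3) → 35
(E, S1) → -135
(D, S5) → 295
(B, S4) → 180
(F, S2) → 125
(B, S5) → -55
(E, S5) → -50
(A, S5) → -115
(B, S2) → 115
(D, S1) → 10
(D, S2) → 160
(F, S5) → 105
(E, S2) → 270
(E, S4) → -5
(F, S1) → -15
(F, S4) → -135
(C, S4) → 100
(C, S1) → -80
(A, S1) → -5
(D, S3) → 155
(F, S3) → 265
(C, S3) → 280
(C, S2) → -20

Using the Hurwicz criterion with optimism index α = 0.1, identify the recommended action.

A: 0.1·185 + 0.9·(-115) = -85
B: 0.1·180 + 0.9·(-55) = -31.5
C: 0.1·280 + 0.9·(-80) = -44
D: 0.1·295 + 0.9·10 = 38.5
E: 0.1·270 + 0.9·(-135) = -94.5
F: 0.1·265 + 0.9·(-135) = -95
Highest Hurwicz score = 38.5 → D.

D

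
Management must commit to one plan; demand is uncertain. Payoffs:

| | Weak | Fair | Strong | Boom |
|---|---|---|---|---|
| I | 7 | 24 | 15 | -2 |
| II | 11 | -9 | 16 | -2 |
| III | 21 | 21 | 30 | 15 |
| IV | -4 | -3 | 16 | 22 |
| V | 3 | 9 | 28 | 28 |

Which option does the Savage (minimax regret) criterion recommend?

Column bests: Weak=21, Fair=24, Strong=30, Boom=28.
I regrets: 14, 0, 15, 30 → max 30
II regrets: 10, 33, 14, 30 → max 33
III regrets: 0, 3, 0, 13 → max 13
IV regrets: 25, 27, 14, 6 → max 27
V regrets: 18, 15, 2, 0 → max 18
Smallest max regret = 13 → III.

III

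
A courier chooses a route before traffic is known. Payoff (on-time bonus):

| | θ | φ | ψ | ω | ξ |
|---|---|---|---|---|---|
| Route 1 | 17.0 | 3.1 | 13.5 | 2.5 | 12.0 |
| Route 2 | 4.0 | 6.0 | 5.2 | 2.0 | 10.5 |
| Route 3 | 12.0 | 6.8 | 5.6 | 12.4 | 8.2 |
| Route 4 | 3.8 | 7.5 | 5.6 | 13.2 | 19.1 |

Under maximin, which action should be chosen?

Row minima: Route 1=2.5, Route 2=2.0, Route 3=5.6, Route 4=3.8
Best worst-case = 5.6 → Route 3.

Route 3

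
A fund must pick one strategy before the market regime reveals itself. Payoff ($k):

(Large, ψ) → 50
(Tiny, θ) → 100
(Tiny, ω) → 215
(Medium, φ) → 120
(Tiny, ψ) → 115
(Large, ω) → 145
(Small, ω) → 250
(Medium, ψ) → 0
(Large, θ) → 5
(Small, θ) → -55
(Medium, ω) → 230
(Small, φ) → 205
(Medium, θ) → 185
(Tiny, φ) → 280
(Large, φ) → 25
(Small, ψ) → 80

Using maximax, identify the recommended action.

Tiny

Row maxima: Tiny=280, Small=250, Medium=230, Large=145
Best best-case = 280 → Tiny.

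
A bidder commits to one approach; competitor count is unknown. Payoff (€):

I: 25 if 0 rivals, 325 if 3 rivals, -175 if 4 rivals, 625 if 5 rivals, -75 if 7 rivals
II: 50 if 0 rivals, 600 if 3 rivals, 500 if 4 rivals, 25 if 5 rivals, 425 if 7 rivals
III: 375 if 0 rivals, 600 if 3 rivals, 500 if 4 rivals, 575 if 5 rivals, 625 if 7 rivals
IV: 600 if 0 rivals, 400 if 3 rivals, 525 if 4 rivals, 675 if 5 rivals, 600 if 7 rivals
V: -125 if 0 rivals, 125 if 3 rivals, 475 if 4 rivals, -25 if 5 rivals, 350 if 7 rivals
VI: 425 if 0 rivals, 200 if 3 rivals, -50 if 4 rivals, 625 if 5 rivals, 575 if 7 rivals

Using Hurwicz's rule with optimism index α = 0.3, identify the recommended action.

IV

I: 0.3·625 + 0.7·(-175) = 65
II: 0.3·600 + 0.7·25 = 197.5
III: 0.3·625 + 0.7·375 = 450
IV: 0.3·675 + 0.7·400 = 482.5
V: 0.3·475 + 0.7·(-125) = 55
VI: 0.3·625 + 0.7·(-50) = 152.5
Highest Hurwicz score = 482.5 → IV.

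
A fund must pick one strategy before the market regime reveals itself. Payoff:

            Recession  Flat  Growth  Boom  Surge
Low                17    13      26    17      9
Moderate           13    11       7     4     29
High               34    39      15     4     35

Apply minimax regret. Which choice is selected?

Column bests: Recession=34, Flat=39, Growth=26, Boom=17, Surge=35.
Low regrets: 17, 26, 0, 0, 26 → max 26
Moderate regrets: 21, 28, 19, 13, 6 → max 28
High regrets: 0, 0, 11, 13, 0 → max 13
Smallest max regret = 13 → High.

High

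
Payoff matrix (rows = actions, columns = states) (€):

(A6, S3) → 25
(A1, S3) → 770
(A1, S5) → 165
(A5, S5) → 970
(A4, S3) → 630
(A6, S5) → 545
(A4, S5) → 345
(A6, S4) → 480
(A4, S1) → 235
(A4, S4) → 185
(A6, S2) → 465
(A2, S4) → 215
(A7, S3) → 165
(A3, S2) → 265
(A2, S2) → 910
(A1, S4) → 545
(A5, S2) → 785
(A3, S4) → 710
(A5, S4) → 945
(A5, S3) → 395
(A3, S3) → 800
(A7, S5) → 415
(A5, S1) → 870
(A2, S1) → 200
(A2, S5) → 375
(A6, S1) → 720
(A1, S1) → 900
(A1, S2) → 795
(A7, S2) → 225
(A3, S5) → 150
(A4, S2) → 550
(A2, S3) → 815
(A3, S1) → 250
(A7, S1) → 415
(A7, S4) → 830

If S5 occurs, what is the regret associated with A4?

Best payoff under S5 is 970.
Regret = 970 − 345 = 625.

625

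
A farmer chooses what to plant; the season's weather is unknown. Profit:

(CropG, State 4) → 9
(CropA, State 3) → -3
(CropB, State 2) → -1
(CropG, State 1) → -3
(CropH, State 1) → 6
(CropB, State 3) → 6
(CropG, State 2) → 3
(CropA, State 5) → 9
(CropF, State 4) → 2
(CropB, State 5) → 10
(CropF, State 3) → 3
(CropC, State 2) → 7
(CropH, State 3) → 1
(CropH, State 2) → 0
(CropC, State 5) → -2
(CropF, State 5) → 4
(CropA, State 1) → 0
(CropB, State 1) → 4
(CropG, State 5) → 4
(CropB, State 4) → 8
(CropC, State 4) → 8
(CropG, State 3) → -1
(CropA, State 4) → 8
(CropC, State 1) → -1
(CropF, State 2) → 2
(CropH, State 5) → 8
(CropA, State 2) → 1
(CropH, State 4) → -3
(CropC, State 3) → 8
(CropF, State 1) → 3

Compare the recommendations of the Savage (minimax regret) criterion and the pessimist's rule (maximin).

minimax regret → CropF; maximin → CropF (agree)

Column bests: State 1=6, State 2=7, State 3=8, State 4=9, State 5=10.
CropF regrets: 3, 5, 5, 7, 6 → max 7
CropG regrets: 9, 4, 9, 0, 6 → max 9
CropH regrets: 0, 7, 7, 12, 2 → max 12
CropB regrets: 2, 8, 2, 1, 0 → max 8
CropC regrets: 7, 0, 0, 1, 12 → max 12
CropA regrets: 6, 6, 11, 1, 1 → max 11
Smallest max regret = 7 → CropF.
Row minima: CropF=2, CropG=-3, CropH=-3, CropB=-1, CropC=-2, CropA=-3
Best worst-case = 2 → CropF.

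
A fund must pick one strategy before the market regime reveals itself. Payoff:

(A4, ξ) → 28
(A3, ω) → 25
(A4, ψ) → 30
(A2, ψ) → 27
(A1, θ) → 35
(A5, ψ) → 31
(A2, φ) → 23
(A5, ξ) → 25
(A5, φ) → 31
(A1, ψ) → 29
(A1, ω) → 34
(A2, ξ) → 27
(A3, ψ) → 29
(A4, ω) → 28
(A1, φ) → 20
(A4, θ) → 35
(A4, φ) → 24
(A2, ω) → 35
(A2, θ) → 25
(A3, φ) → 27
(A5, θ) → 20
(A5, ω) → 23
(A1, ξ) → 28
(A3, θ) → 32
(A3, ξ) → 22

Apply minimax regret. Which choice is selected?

A4

Column bests: θ=35, φ=31, ψ=31, ω=35, ξ=28.
A1 regrets: 0, 11, 2, 1, 0 → max 11
A2 regrets: 10, 8, 4, 0, 1 → max 10
A3 regrets: 3, 4, 2, 10, 6 → max 10
A4 regrets: 0, 7, 1, 7, 0 → max 7
A5 regrets: 15, 0, 0, 12, 3 → max 15
Smallest max regret = 7 → A4.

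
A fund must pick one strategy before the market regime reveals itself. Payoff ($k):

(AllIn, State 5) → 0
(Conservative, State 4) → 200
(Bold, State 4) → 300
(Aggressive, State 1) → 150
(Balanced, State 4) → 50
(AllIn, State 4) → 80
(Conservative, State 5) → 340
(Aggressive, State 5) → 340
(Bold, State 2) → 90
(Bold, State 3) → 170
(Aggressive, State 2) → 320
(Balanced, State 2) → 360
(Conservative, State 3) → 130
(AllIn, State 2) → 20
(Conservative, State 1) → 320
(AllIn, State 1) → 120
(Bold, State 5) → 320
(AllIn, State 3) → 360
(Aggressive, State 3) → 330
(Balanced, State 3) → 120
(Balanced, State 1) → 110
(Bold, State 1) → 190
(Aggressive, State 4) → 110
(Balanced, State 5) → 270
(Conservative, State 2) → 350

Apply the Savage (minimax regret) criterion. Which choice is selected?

Aggressive

Column bests: State 1=320, State 2=360, State 3=360, State 4=300, State 5=340.
Conservative regrets: 0, 10, 230, 100, 0 → max 230
Balanced regrets: 210, 0, 240, 250, 70 → max 250
Aggressive regrets: 170, 40, 30, 190, 0 → max 190
Bold regrets: 130, 270, 190, 0, 20 → max 270
AllIn regrets: 200, 340, 0, 220, 340 → max 340
Smallest max regret = 190 → Aggressive.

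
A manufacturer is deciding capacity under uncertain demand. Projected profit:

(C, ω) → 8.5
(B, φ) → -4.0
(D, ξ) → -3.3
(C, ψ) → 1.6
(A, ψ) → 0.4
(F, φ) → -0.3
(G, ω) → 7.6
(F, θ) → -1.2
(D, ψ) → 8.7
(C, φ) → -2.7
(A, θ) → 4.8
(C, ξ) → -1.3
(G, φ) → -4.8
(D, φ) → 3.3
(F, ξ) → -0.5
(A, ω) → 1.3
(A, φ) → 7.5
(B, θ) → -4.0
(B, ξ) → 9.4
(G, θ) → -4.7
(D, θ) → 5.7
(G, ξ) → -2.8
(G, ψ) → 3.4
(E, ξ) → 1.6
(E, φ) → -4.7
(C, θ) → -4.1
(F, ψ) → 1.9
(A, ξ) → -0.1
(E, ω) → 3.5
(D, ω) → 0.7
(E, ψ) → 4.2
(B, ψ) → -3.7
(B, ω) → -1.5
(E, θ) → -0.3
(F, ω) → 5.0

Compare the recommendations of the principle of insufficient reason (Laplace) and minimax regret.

laplace → D; minimax regret → A (disagree)

Row averages: A=2.78, B=-0.76, C=0.4, D=3.02, E=0.86, F=0.98, G=-0.26
Highest average = 3.02 → D.
Column bests: θ=5.7, φ=7.5, ψ=8.7, ω=8.5, ξ=9.4.
A regrets: 0.9, 0.0, 8.3, 7.2, 9.5 → max 9.5
B regrets: 9.7, 11.5, 12.4, 10.0, 0.0 → max 12.4
C regrets: 9.8, 10.2, 7.1, 0.0, 10.7 → max 10.7
D regrets: 0.0, 4.2, 0.0, 7.8, 12.7 → max 12.7
E regrets: 6.0, 12.2, 4.5, 5.0, 7.8 → max 12.2
F regrets: 6.9, 7.8, 6.8, 3.5, 9.9 → max 9.9
G regrets: 10.4, 12.3, 5.3, 0.9, 12.2 → max 12.3
Smallest max regret = 9.5 → A.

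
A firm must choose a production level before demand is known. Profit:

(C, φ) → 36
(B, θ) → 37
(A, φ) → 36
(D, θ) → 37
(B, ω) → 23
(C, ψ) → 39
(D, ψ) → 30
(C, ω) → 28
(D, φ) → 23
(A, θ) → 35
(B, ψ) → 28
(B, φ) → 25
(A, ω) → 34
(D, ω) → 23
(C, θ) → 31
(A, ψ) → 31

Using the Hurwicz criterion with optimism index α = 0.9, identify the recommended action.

C

A: 0.9·36 + 0.1·31 = 35.5
B: 0.9·37 + 0.1·23 = 35.6
C: 0.9·39 + 0.1·28 = 37.9
D: 0.9·37 + 0.1·23 = 35.6
Highest Hurwicz score = 37.9 → C.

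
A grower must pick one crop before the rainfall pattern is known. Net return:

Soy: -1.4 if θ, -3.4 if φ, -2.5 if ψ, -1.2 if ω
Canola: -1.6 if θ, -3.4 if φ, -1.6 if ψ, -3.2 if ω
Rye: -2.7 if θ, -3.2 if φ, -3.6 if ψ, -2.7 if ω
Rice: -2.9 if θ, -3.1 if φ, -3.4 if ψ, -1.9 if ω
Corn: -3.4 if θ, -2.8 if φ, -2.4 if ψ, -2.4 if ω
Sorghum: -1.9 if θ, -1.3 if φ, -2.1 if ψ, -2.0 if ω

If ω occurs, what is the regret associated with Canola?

2.0

Best payoff under ω is -1.2.
Regret = -1.2 − (-3.2) = 2.0.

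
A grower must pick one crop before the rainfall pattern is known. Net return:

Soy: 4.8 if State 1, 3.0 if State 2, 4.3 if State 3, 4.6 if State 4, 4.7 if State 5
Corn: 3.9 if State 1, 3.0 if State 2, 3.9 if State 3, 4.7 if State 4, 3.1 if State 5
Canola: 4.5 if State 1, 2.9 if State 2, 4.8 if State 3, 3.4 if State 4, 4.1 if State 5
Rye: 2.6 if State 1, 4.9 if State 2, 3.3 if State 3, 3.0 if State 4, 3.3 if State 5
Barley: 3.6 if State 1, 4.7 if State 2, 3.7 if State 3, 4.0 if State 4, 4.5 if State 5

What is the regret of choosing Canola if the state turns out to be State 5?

0.6

Best payoff under State 5 is 4.7.
Regret = 4.7 − 4.1 = 0.6.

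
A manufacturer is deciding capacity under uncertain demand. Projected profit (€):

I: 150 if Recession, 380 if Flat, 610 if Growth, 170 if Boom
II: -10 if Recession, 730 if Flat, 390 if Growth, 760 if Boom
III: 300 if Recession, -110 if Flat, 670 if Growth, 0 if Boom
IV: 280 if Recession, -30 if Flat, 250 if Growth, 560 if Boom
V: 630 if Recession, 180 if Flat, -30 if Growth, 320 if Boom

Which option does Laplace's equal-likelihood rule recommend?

Row averages: I=327.5, II=467.5, III=215, IV=265, V=275
Highest average = 467.5 → II.

II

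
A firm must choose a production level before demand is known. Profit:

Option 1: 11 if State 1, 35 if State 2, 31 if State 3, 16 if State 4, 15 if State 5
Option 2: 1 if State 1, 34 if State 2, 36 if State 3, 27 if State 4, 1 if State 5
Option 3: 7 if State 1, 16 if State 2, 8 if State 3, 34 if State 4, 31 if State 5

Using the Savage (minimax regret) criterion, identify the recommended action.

Column bests: State 1=11, State 2=35, State 3=36, State 4=34, State 5=31.
Option 1 regrets: 0, 0, 5, 18, 16 → max 18
Option 2 regrets: 10, 1, 0, 7, 30 → max 30
Option 3 regrets: 4, 19, 28, 0, 0 → max 28
Smallest max regret = 18 → Option 1.

Option 1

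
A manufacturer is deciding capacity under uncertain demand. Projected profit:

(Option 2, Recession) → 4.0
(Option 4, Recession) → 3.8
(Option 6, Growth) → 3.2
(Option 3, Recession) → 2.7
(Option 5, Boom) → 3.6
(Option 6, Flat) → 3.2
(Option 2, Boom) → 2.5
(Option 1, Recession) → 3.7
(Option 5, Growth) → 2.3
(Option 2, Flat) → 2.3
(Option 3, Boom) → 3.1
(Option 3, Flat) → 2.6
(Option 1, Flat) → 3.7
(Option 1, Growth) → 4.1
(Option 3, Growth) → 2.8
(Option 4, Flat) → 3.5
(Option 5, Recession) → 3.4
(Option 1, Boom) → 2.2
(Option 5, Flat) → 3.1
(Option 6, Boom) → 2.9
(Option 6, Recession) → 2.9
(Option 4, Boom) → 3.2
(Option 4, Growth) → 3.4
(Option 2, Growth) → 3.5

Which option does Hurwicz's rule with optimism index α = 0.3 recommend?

Option 4

Option 1: 0.3·4.1 + 0.7·2.2 = 2.77
Option 2: 0.3·4.0 + 0.7·2.3 = 2.81
Option 3: 0.3·3.1 + 0.7·2.6 = 2.75
Option 4: 0.3·3.8 + 0.7·3.2 = 3.38
Option 5: 0.3·3.6 + 0.7·2.3 = 2.69
Option 6: 0.3·3.2 + 0.7·2.9 = 2.99
Highest Hurwicz score = 3.38 → Option 4.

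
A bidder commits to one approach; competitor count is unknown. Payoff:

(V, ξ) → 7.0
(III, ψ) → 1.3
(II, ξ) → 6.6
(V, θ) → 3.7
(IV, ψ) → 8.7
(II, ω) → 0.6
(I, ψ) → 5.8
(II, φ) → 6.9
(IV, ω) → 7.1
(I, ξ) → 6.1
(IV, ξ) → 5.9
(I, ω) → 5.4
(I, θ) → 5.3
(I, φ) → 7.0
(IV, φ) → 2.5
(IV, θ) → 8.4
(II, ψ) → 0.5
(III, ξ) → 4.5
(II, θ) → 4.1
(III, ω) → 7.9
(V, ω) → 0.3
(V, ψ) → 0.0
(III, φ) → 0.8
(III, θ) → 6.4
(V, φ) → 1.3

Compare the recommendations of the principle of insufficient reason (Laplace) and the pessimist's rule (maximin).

laplace → IV; maximin → I (disagree)

Row averages: I=5.92, II=3.74, III=4.18, IV=6.52, V=2.46
Highest average = 6.52 → IV.
Row minima: I=5.3, II=0.5, III=0.8, IV=2.5, V=0.0
Best worst-case = 5.3 → I.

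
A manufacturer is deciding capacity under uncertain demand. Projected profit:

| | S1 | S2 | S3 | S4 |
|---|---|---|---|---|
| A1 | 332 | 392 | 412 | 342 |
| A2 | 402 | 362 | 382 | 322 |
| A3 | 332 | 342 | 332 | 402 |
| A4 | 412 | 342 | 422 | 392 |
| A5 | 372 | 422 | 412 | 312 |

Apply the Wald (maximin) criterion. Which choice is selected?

Row minima: A1=332, A2=322, A3=332, A4=342, A5=312
Best worst-case = 342 → A4.

A4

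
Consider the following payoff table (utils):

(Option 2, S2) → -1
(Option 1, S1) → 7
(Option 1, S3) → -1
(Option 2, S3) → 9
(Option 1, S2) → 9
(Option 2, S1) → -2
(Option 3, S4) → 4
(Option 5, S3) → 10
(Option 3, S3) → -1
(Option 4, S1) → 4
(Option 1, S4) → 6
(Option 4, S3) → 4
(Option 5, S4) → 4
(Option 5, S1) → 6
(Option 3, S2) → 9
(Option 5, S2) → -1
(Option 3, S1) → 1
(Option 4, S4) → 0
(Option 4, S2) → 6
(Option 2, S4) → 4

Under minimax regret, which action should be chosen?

Column bests: S1=7, S2=9, S3=10, S4=6.
Option 1 regrets: 0, 0, 11, 0 → max 11
Option 2 regrets: 9, 10, 1, 2 → max 10
Option 3 regrets: 6, 0, 11, 2 → max 11
Option 4 regrets: 3, 3, 6, 6 → max 6
Option 5 regrets: 1, 10, 0, 2 → max 10
Smallest max regret = 6 → Option 4.

Option 4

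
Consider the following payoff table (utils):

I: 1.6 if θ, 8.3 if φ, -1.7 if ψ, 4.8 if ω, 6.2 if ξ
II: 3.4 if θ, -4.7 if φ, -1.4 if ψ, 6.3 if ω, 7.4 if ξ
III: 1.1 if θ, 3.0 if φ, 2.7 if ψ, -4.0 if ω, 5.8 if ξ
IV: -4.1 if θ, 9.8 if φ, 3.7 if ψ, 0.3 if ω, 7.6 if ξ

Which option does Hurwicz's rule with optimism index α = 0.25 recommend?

I: 0.25·8.3 + 0.75·(-1.7) = 0.8
II: 0.25·7.4 + 0.75·(-4.7) = -1.675
III: 0.25·5.8 + 0.75·(-4.0) = -1.55
IV: 0.25·9.8 + 0.75·(-4.1) = -0.625
Highest Hurwicz score = 0.8 → I.

I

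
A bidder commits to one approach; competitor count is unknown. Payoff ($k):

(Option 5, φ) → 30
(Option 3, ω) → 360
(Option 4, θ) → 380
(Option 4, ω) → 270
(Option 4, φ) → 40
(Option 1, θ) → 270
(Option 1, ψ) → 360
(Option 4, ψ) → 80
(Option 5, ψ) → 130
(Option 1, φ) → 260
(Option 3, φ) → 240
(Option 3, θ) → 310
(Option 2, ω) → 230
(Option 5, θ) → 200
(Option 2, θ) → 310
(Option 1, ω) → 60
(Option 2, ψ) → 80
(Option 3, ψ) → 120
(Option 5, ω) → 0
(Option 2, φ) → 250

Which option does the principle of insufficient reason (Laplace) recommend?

Row averages: Option 1=237.5, Option 2=217.5, Option 3=257.5, Option 4=192.5, Option 5=90
Highest average = 257.5 → Option 3.

Option 3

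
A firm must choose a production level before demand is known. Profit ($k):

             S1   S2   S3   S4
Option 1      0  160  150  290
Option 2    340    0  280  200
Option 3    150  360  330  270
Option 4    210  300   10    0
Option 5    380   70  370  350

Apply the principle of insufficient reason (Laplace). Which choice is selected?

Option 5

Row averages: Option 1=150, Option 2=205, Option 3=277.5, Option 4=130, Option 5=292.5
Highest average = 292.5 → Option 5.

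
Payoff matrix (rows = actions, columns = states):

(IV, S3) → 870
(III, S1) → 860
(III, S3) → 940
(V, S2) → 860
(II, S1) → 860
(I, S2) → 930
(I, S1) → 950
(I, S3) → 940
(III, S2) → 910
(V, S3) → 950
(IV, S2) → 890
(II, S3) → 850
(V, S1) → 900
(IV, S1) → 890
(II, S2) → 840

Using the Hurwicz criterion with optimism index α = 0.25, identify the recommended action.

I: 0.25·950 + 0.75·930 = 935
II: 0.25·860 + 0.75·840 = 845
III: 0.25·940 + 0.75·860 = 880
IV: 0.25·890 + 0.75·870 = 875
V: 0.25·950 + 0.75·860 = 882.5
Highest Hurwicz score = 935 → I.

I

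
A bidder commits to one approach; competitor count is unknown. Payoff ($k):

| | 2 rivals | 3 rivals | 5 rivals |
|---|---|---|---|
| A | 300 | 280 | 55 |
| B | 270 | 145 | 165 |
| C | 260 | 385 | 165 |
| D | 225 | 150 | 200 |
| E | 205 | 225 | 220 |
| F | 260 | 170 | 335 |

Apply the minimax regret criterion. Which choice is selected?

Column bests: 2 rivals=300, 3 rivals=385, 5 rivals=335.
A regrets: 0, 105, 280 → max 280
B regrets: 30, 240, 170 → max 240
C regrets: 40, 0, 170 → max 170
D regrets: 75, 235, 135 → max 235
E regrets: 95, 160, 115 → max 160
F regrets: 40, 215, 0 → max 215
Smallest max regret = 160 → E.

E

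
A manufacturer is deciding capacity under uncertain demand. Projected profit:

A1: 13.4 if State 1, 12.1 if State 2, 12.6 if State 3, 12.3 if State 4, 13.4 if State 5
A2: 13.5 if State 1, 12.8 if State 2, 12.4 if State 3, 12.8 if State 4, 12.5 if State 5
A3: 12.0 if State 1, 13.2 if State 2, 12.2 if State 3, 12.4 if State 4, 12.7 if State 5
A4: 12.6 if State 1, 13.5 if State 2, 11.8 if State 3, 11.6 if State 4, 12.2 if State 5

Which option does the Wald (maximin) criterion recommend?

A2

Row minima: A1=12.1, A2=12.4, A3=12.0, A4=11.6
Best worst-case = 12.4 → A2.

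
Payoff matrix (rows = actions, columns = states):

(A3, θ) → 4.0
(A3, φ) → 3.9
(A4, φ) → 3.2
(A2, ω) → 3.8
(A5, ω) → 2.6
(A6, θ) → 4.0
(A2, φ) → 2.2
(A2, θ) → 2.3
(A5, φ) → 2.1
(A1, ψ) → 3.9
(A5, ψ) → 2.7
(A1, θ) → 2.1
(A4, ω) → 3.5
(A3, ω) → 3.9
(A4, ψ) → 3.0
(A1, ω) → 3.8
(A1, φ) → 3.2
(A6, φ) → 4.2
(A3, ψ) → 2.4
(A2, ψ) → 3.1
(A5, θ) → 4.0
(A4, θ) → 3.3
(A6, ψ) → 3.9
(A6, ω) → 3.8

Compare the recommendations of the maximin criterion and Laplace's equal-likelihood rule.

Row minima: A1=2.1, A2=2.2, A3=2.4, A4=3.0, A5=2.1, A6=3.8
Best worst-case = 3.8 → A6.
Row averages: A1=3.25, A2=2.85, A3=3.55, A4=3.25, A5=2.85, A6=3.975
Highest average = 3.975 → A6.

maximin → A6; laplace → A6 (agree)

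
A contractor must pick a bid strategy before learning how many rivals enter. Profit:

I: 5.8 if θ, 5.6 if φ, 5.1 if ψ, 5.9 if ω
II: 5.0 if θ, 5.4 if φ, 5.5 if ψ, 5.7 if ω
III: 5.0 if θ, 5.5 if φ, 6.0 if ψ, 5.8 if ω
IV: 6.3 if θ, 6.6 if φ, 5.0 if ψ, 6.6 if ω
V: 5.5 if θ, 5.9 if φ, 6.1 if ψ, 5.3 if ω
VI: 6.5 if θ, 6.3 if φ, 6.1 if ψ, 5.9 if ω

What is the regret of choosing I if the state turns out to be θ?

Best payoff under θ is 6.5.
Regret = 6.5 − 5.8 = 0.7.

0.7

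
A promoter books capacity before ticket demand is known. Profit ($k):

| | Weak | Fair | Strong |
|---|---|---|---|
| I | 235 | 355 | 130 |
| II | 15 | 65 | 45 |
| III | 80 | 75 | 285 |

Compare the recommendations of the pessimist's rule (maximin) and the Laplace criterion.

Row minima: I=130, II=15, III=75
Best worst-case = 130 → I.
Row averages: I=240, II=125/3, III=440/3
Highest average = 240 → I.

maximin → I; laplace → I (agree)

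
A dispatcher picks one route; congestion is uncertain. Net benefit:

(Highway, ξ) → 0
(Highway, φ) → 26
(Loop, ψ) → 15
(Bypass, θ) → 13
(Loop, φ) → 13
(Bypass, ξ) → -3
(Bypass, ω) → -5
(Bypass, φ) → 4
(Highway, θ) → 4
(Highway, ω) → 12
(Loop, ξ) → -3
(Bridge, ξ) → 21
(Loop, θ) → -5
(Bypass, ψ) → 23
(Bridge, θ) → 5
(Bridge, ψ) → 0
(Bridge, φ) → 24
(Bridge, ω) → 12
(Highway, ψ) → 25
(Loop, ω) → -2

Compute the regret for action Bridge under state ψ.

25

Best payoff under ψ is 25.
Regret = 25 − 0 = 25.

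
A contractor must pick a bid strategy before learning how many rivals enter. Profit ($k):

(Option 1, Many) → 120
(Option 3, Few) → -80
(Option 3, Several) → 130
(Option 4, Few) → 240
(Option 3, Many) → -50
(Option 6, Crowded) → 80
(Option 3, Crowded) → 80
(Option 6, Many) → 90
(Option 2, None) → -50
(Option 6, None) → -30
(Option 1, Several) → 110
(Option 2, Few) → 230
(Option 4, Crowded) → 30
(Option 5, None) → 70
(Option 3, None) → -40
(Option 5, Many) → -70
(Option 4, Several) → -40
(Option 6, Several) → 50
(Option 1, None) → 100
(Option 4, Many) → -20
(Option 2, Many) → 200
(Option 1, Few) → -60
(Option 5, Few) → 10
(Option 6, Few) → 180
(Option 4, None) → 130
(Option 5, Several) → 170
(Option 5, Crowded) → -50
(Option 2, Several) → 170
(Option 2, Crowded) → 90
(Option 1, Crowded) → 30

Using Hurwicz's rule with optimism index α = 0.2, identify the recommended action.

Option 1: 0.2·120 + 0.8·(-60) = -24
Option 2: 0.2·230 + 0.8·(-50) = 6
Option 3: 0.2·130 + 0.8·(-80) = -38
Option 4: 0.2·240 + 0.8·(-40) = 16
Option 5: 0.2·170 + 0.8·(-70) = -22
Option 6: 0.2·180 + 0.8·(-30) = 12
Highest Hurwicz score = 16 → Option 4.

Option 4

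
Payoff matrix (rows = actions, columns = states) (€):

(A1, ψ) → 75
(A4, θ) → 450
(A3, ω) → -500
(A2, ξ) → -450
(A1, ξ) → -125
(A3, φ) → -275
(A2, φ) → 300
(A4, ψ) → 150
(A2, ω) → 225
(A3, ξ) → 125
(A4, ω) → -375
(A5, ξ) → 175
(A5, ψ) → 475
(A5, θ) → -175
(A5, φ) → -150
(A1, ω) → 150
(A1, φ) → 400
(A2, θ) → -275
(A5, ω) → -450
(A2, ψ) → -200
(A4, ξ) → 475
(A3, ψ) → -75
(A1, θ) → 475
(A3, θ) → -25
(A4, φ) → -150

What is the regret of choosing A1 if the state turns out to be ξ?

600

Best payoff under ξ is 475.
Regret = 475 − (-125) = 600.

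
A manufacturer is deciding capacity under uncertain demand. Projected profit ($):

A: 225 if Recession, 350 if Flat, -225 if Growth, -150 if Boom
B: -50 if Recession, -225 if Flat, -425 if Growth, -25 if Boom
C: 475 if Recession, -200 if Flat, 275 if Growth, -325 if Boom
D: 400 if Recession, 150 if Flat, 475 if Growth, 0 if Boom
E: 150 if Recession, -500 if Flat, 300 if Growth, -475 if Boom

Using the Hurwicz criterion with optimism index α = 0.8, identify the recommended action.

D

A: 0.8·350 + 0.2·(-225) = 235
B: 0.8·(-25) + 0.2·(-425) = -105
C: 0.8·475 + 0.2·(-325) = 315
D: 0.8·475 + 0.2·0 = 380
E: 0.8·300 + 0.2·(-500) = 140
Highest Hurwicz score = 380 → D.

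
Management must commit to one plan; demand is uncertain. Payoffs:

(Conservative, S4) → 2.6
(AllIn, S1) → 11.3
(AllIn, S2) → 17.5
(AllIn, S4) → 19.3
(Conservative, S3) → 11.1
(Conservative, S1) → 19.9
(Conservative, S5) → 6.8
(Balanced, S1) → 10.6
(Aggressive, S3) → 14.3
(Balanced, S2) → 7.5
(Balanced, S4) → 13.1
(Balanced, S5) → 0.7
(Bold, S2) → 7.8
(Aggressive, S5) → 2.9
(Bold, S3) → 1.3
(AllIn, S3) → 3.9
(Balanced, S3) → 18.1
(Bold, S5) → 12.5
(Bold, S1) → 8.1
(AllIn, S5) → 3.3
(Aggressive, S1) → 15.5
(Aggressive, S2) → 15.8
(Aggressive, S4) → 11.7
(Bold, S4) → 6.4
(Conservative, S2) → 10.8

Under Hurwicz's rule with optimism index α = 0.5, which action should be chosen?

AllIn

Conservative: 0.5·19.9 + 0.5·2.6 = 11.25
Balanced: 0.5·18.1 + 0.5·0.7 = 9.4
Aggressive: 0.5·15.8 + 0.5·2.9 = 9.35
Bold: 0.5·12.5 + 0.5·1.3 = 6.9
AllIn: 0.5·19.3 + 0.5·3.3 = 11.3
Highest Hurwicz score = 11.3 → AllIn.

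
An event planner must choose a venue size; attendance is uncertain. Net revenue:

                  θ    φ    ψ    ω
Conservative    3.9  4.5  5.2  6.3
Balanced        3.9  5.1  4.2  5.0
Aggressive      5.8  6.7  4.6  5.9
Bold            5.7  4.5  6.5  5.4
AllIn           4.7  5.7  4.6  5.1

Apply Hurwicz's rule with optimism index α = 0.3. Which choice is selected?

Aggressive

Conservative: 0.3·6.3 + 0.7·3.9 = 4.62
Balanced: 0.3·5.1 + 0.7·3.9 = 4.26
Aggressive: 0.3·6.7 + 0.7·4.6 = 5.23
Bold: 0.3·6.5 + 0.7·4.5 = 5.1
AllIn: 0.3·5.7 + 0.7·4.6 = 4.93
Highest Hurwicz score = 5.23 → Aggressive.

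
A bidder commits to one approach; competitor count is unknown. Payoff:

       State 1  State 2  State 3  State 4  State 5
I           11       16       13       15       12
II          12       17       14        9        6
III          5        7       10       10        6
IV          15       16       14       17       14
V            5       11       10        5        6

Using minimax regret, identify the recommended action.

IV

Column bests: State 1=15, State 2=17, State 3=14, State 4=17, State 5=14.
I regrets: 4, 1, 1, 2, 2 → max 4
II regrets: 3, 0, 0, 8, 8 → max 8
III regrets: 10, 10, 4, 7, 8 → max 10
IV regrets: 0, 1, 0, 0, 0 → max 1
V regrets: 10, 6, 4, 12, 8 → max 12
Smallest max regret = 1 → IV.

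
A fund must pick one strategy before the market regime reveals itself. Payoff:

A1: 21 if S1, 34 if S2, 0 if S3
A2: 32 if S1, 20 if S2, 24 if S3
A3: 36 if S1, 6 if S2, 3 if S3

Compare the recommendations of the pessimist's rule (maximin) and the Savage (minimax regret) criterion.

maximin → A2; minimax regret → A2 (agree)

Row minima: A1=0, A2=20, A3=3
Best worst-case = 20 → A2.
Column bests: S1=36, S2=34, S3=24.
A1 regrets: 15, 0, 24 → max 24
A2 regrets: 4, 14, 0 → max 14
A3 regrets: 0, 28, 21 → max 28
Smallest max regret = 14 → A2.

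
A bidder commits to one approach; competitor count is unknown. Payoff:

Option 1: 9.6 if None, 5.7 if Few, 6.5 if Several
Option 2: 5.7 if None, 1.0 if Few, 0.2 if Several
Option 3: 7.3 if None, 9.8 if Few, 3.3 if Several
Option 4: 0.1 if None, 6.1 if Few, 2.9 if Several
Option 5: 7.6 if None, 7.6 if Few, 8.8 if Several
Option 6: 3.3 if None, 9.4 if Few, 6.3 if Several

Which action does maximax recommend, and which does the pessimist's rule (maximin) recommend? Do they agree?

Row maxima: Option 1=9.6, Option 2=5.7, Option 3=9.8, Option 4=6.1, Option 5=8.8, Option 6=9.4
Best best-case = 9.8 → Option 3.
Row minima: Option 1=5.7, Option 2=0.2, Option 3=3.3, Option 4=0.1, Option 5=7.6, Option 6=3.3
Best worst-case = 7.6 → Option 5.

maximax → Option 3; maximin → Option 5 (disagree)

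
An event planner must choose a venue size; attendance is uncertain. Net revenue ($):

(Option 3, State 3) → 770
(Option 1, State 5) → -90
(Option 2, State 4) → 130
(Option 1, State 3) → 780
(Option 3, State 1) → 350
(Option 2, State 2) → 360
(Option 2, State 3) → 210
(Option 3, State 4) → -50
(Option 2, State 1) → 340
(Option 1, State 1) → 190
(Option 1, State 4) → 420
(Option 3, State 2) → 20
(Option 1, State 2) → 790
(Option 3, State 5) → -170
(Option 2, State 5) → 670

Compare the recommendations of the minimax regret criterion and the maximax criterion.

minimax regret → Option 2; maximax → Option 1 (disagree)

Column bests: State 1=350, State 2=790, State 3=780, State 4=420, State 5=670.
Option 1 regrets: 160, 0, 0, 0, 760 → max 760
Option 2 regrets: 10, 430, 570, 290, 0 → max 570
Option 3 regrets: 0, 770, 10, 470, 840 → max 840
Smallest max regret = 570 → Option 2.
Row maxima: Option 1=790, Option 2=670, Option 3=770
Best best-case = 790 → Option 1.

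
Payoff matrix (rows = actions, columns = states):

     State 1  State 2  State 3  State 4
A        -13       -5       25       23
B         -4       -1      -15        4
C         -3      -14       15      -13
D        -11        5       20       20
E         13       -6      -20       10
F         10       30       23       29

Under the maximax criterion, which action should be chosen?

Row maxima: A=25, B=4, C=15, D=20, E=13, F=30
Best best-case = 30 → F.

F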